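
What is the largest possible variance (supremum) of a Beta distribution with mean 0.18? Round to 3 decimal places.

0.148

For fixed mean μ the Beta variance is μ(1−μ)/(α+β+1), increasing as α+β decreases.
Its least upper bound (not attained) is μ(1−μ) = 0.18·0.82 = 0.148.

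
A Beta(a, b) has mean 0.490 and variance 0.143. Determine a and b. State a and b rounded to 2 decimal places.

Write ν = a+b; then a = μν and Var = μ(1−μ)/(ν+1).
ν = μ(1−μ)/Var − 1 = 0.249900/0.143 − 1 = 0.7476.
a = 0.490·0.7476 = 0.37, b = 0.510·0.7476 = 0.38.

a = 0.37, b = 0.38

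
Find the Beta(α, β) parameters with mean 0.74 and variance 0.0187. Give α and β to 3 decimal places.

Let s = α+β. The Beta variance is μ(1−μ)/(s+1).
So s+1 = μ(1−μ)/σ² = (0.74×0.26)/0.0187 = 0.1924/0.0187 = 10.2888, giving s = 9.2888.
Then α = μs = 0.74×9.2888 = 6.874 and β = (1−μ)s = 0.26×9.2888 = 2.415.

α = 6.874, β = 2.415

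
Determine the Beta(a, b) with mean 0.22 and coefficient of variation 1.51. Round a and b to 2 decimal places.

σ = CV·μ = 1.51×0.22 = 0.33220, so σ² = 0.110357.
s+1 = μ(1−μ)/σ² = 0.1716/0.110357 = 1.5550, so s = a+b = 0.5550.
a = μs = 0.12, b = (1−μ)s = 0.43.

a = 0.12, b = 0.43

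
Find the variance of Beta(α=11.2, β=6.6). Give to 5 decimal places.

0.01241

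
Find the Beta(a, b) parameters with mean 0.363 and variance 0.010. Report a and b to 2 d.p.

By moment matching, a+b = μ(1−μ)/σ² − 1 = (0.363·0.637)/0.010 − 1 = 23.1231 − 1 = 22.1231.
Since a/(a+b) = μ, a = 0.363·22.1231 = 8.03 and b = 0.637·22.1231 = 14.09.

a = 8.03, b = 14.09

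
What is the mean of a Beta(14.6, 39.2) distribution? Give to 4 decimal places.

The Beta mean is α/(α+β) = 14.6/(14.6+39.2) = 0.2714.

0.2714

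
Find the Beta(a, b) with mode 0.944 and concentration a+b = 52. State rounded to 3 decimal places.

a = 48.200, b = 3.800

Mode = (a−1)/(κ−2) with κ = a+b, so a−1 = 0.944·50 = 47.200.
a = 48.200; b = κ − a = 3.800.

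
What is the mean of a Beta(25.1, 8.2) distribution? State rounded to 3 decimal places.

The Beta mean is α/(α+β) = 25.1/(25.1+8.2) = 0.754.

0.754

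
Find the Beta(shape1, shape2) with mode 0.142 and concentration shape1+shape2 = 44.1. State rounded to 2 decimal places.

shape1 = 6.98, shape2 = 37.12

Since the density peak of Beta(shape1,shape2) is at (shape1−1)/(shape1+shape2−2),
shape1 = 1 + 0.142(44.1−2) = 6.98 and shape2 = 44.1 − 6.98 = 37.12.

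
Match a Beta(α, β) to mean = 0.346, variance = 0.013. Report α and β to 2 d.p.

α = 5.68, β = 10.73

Write ν = α+β; then α = μν and Var = μ(1−μ)/(ν+1).
ν = μ(1−μ)/Var − 1 = 0.226284/0.013 − 1 = 16.4065.
α = 0.346·16.4065 = 5.68, β = 0.654·16.4065 = 10.73.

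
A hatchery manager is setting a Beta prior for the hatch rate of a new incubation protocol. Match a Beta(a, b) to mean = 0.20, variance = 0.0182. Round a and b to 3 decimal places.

Let s = a+b. The Beta variance is μ(1−μ)/(s+1).
So s+1 = μ(1−μ)/σ² = (0.20×0.80)/0.0182 = 0.1600/0.0182 = 8.7912, giving s = 7.7912.
Then a = μs = 0.20×7.7912 = 1.558 and b = (1−μ)s = 0.80×7.7912 = 6.233.

a = 1.558, b = 6.233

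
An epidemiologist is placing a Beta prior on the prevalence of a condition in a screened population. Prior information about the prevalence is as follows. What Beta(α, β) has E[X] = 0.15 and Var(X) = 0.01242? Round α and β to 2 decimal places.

α = 1.39, β = 7.88

Let s = α+β. The Beta variance is μ(1−μ)/(s+1).
So s+1 = μ(1−μ)/σ² = (0.15×0.85)/0.01242 = 0.1275/0.01242 = 10.2657, giving s = 9.2657.
Then α = μs = 0.15×9.2657 = 1.39 and β = (1−μ)s = 0.85×9.2657 = 7.88.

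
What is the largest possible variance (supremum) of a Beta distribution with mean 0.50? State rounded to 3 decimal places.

0.250

For fixed mean μ the Beta variance is μ(1−μ)/(α+β+1), increasing as α+β decreases.
Its least upper bound (not attained) is μ(1−μ) = 0.50·0.50 = 0.250.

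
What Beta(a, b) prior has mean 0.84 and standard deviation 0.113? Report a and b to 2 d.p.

a = 8.00, b = 1.52

Variance = 0.113² = 0.012769. The moment-matching identity a+b = μ(1−μ)/Var − 1 gives
a+b = 0.1344/0.012769 − 1 = 9.5255, so a = μ·9.5255 = 8.00 and b = (1−μ)·9.5255 = 1.52.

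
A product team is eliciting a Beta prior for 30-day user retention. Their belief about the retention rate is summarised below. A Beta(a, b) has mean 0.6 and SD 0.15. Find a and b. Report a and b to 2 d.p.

a = 5.80, b = 3.87

First σ² = 0.0225. Setting a = μn, b = (1−μ)n with n = a+b,
μ(1−μ)/(n+1) = 0.0225 ⇒ n+1 = 0.24/0.0225 = 10.6667 ⇒ n = 9.6667.
Hence a = 0.6×9.6667 = 5.80, b = 0.4×9.6667 = 3.87.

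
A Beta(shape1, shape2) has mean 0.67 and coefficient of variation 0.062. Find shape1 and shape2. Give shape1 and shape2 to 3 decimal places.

σ = CV·μ = 0.062×0.67 = 0.04154, so σ² = 0.001726.
s+1 = μ(1−μ)/σ² = 0.2211/0.001726 = 128.1315, so s = shape1+shape2 = 127.1315.
shape1 = μs = 85.178, shape2 = (1−μ)s = 41.953.

shape1 = 85.178, shape2 = 41.953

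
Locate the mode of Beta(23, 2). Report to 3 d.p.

With α,β > 1, mode = (α−1)/(α+β−2) = 22/23 = 0.957.

0.957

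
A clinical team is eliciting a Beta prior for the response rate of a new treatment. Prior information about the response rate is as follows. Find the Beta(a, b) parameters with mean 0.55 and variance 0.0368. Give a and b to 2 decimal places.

a = 3.15, b = 2.58

Let s = a+b. The Beta variance is μ(1−μ)/(s+1).
So s+1 = μ(1−μ)/σ² = (0.55×0.45)/0.0368 = 0.2475/0.0368 = 6.7255, giving s = 5.7255.
Then a = μs = 0.55×5.7255 = 3.15 and b = (1−μ)s = 0.45×5.7255 = 2.58.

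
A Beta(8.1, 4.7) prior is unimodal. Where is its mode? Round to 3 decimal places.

The density x^(α−1)(1−x)^(β−1) is maximised at (α−1)/(α+β−2) = 7.1/10.8 = 0.657.

0.657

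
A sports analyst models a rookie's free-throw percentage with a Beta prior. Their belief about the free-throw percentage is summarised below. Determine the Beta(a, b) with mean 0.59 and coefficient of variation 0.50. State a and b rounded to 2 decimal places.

σ = CV·μ = 0.50×0.59 = 0.29500, so σ² = 0.087025.
s+1 = μ(1−μ)/σ² = 0.2419/0.087025 = 2.7797, so s = a+b = 1.7797.
a = μs = 1.05, b = (1−μ)s = 0.73.

a = 1.05, b = 0.73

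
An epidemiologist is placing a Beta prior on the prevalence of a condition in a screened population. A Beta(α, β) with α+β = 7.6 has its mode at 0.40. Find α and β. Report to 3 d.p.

Since the density peak of Beta(α,β) is at (α−1)/(α+β−2),
α = 1 + 0.40(7.6−2) = 3.240 and β = 7.6 − 3.240 = 4.360.

α = 3.240, β = 4.360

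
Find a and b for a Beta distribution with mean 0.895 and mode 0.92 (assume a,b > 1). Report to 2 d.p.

a = 30.07, b = 3.53

Let s = a+b. Mean gives a = μs = 0.895s; mode gives (a−1)/(s−2) = 0.92.
Substituting: 0.895s − 1 = 0.92(s−2) = 0.92s − 1.84, so -0.025s = -0.84 and s = 33.6000.
Then a = 0.895×33.6000 = 30.07 and b = s−a = 3.53.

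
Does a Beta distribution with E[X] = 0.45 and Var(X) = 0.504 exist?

For any Beta, Var(X) < E[X]·(1−E[X]).
Here μ(1−μ) = 0.45×0.55 = 0.2475, and 0.504 ≥ 0.2475.

No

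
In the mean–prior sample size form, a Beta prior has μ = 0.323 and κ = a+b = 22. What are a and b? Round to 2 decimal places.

a = 7.11, b = 14.89

a = μκ = 0.323×22 = 7.11 and b = (1−μ)κ = 0.677×22 = 14.89.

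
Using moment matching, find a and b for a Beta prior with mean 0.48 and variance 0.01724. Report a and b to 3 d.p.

a = 6.469, b = 7.009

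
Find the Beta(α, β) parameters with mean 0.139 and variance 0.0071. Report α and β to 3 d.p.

Let s = α+β. The Beta variance is μ(1−μ)/(s+1).
So s+1 = μ(1−μ)/σ² = (0.139×0.861)/0.0071 = 0.119679/0.0071 = 16.8562, giving s = 15.8562.
Then α = μs = 0.139×15.8562 = 2.204 and β = (1−μ)s = 0.861×15.8562 = 13.652.

α = 2.204, β = 13.652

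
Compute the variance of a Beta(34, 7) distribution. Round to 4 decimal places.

0.0034

Var = αβ/[(α+β)²(α+β+1)] = (34×7)/(41²×42) = 238/70602 = 0.0034.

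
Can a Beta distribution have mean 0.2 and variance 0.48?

No

The Beta variance bound is σ² < μ(1−μ).
Here μ(1−μ) = 0.2×0.8 = 0.16, and 0.48 ≥ 0.16.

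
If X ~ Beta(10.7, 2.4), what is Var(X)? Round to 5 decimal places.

α+β = 13.1 and αβ = 25.68, so Var = αβ/[(α+β)²(α+β+1)] = 25.68/2419.701 = 0.01061.

0.01061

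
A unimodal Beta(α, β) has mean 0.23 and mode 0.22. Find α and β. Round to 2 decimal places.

With s = α+β: μ = α/s and mode = (α−1)/(s−2). Eliminating α = μs,
μs − 1 = m(s−2) ⇒ s(μ−m) = 1−2m ⇒ s = 0.56/0.01 = 56.0000.
So α = μs = 12.88, β = (1−μ)s = 43.12.

α = 12.88, β = 43.12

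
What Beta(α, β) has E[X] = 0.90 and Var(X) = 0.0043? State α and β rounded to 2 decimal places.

α = 17.94, β = 1.99

Write ν = α+β; then α = μν and Var = μ(1−μ)/(ν+1).
ν = μ(1−μ)/Var − 1 = 0.0900/0.0043 − 1 = 19.9302.
α = 0.90·19.9302 = 17.94, β = 0.10·19.9302 = 1.99.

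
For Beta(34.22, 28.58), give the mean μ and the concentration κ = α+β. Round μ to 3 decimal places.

κ = α+β = 34.22+28.58 = 62.80; μ = α/κ = 34.22/62.80 = 0.545.

μ = 0.545, κ = 62.80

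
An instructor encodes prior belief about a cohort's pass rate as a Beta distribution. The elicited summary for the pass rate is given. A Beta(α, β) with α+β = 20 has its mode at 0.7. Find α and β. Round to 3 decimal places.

α = 13.600, β = 6.400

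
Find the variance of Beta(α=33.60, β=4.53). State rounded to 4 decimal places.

0.0027

α+β = 38.13 and αβ = 152.2080, so Var = αβ/[(α+β)²(α+β+1)] = 152.2080/56890.985697 = 0.0027.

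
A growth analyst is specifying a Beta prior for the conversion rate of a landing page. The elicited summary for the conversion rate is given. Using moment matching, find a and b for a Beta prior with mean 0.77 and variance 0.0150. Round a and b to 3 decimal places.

a = 8.321, b = 2.486

By moment matching, a+b = μ(1−μ)/σ² − 1 = (0.77·0.23)/0.0150 − 1 = 11.8067 − 1 = 10.8067.
Since a/(a+b) = μ, a = 0.77·10.8067 = 8.321 and b = 0.23·10.8067 = 2.486.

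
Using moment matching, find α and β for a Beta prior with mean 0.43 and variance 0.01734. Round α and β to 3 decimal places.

Let s = α+β. The Beta variance is μ(1−μ)/(s+1).
So s+1 = μ(1−μ)/σ² = (0.43×0.57)/0.01734 = 0.2451/0.01734 = 14.1349, giving s = 13.1349.
Then α = μs = 0.43×13.1349 = 5.648 and β = (1−μ)s = 0.57×13.1349 = 7.487.

α = 5.648, β = 7.487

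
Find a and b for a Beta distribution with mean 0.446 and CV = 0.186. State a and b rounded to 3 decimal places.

a = 15.567, b = 19.337

Var = (CV·μ)² = (0.186×0.446)² = 0.006882.
a+b = μ(1−μ)/Var − 1 = 0.247084/0.006882 − 1 = 34.9045.
Thus a = 0.446·34.9045 = 15.567 and b = 0.554·34.9045 = 19.337.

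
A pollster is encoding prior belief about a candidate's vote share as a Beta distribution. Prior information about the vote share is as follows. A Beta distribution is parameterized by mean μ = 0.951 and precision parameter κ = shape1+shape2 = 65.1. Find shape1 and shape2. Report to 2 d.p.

shape1 = 61.91, shape2 = 3.19

shape1 = μκ = 0.951×65.1 = 61.91 and shape2 = (1−μ)κ = 0.049×65.1 = 3.19.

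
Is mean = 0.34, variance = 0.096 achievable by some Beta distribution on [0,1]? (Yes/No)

Yes

For any Beta, Var(X) < E[X]·(1−E[X]).
Here μ(1−μ) = 0.34×0.66 = 0.2244, and 0.096 < 0.2244.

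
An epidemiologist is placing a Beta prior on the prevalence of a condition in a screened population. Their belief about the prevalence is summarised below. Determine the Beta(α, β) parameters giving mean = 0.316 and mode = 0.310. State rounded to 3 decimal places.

α = 20.013, β = 43.320

With s = α+β: μ = α/s and mode = (α−1)/(s−2). Eliminating α = μs,
μs − 1 = m(s−2) ⇒ s(μ−m) = 1−2m ⇒ s = 0.380/0.006 = 63.3333.
So α = μs = 20.013, β = (1−μ)s = 43.320.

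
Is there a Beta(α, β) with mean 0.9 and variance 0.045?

For any Beta, Var(X) < E[X]·(1−E[X]).
Here μ(1−μ) = 0.9×0.1 = 0.09, and 0.045 < 0.09.

Yes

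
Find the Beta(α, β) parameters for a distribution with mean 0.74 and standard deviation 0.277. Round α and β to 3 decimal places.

Variance = 0.277² = 0.076729. The moment-matching identity α+β = μ(1−μ)/Var − 1 gives
α+β = 0.1924/0.076729 − 1 = 1.5075, so α = μ·1.5075 = 1.116 and β = (1−μ)·1.5075 = 0.392.

α = 1.116, β = 0.392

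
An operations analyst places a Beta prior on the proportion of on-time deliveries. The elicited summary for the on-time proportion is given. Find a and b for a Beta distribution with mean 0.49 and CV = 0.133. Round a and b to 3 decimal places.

a = 28.341, b = 29.498

Var = (CV·μ)² = (0.133×0.49)² = 0.004247.
a+b = μ(1−μ)/Var − 1 = 0.2499/0.004247 − 1 = 57.8397.
Thus a = 0.49·57.8397 = 28.341 and b = 0.51·57.8397 = 29.498.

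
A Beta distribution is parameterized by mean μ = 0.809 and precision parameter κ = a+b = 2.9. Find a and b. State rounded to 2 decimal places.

Split κ in proportion μ : (1−μ): a = 0.809·2.9 = 2.35, b = 2.9 − 2.35 = 0.55.

a = 2.35, b = 0.55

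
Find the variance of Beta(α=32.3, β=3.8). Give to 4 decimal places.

0.0025

α+β = 36.1 and αβ = 122.74, so Var = αβ/[(α+β)²(α+β+1)] = 122.74/48349.091 = 0.0025.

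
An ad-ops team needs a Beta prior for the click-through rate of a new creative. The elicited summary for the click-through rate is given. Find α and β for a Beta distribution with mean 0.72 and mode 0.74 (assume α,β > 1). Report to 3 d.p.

With s = α+β: μ = α/s and mode = (α−1)/(s−2). Eliminating α = μs,
μs − 1 = m(s−2) ⇒ s(μ−m) = 1−2m ⇒ s = -0.48/-0.02 = 24.0000.
So α = μs = 17.280, β = (1−μ)s = 6.720.

α = 17.280, β = 6.720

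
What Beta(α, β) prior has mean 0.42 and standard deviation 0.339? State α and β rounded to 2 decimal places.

α = 0.47, β = 0.65

Variance = 0.339² = 0.114921. The moment-matching identity α+β = μ(1−μ)/Var − 1 gives
α+β = 0.2436/0.114921 − 1 = 1.1197, so α = μ·1.1197 = 0.47 and β = (1−μ)·1.1197 = 0.65.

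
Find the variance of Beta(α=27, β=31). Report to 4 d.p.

0.0042

α+β = 58 and αβ = 837, so Var = αβ/[(α+β)²(α+β+1)] = 837/198476 = 0.0042.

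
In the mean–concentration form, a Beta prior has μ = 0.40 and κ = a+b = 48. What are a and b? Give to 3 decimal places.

a = μκ = 0.40×48 = 19.200 and b = (1−μ)κ = 0.60×48 = 28.800.

a = 19.200, b = 28.800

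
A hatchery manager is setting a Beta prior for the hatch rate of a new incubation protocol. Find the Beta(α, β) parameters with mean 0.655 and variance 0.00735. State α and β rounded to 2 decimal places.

α = 19.48, β = 10.26

Write ν = α+β; then α = μν and Var = μ(1−μ)/(ν+1).
ν = μ(1−μ)/Var − 1 = 0.225975/0.00735 − 1 = 29.7449.
α = 0.655·29.7449 = 19.48, β = 0.345·29.7449 = 10.26.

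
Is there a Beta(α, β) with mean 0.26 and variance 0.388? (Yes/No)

No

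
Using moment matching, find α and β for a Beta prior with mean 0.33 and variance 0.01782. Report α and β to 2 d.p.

α = 3.76, β = 7.64

Let s = α+β. The Beta variance is μ(1−μ)/(s+1).
So s+1 = μ(1−μ)/σ² = (0.33×0.67)/0.01782 = 0.2211/0.01782 = 12.4074, giving s = 11.4074.
Then α = μs = 0.33×11.4074 = 3.76 and β = (1−μ)s = 0.67×11.4074 = 7.64.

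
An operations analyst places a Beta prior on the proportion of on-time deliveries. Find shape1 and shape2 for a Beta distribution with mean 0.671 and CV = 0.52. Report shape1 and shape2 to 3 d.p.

shape1 = 0.546, shape2 = 0.268

σ = CV·μ = 0.52×0.671 = 0.34892, so σ² = 0.121745.
s+1 = μ(1−μ)/σ² = 0.220759/0.121745 = 1.8133, so s = shape1+shape2 = 0.8133.
shape1 = μs = 0.546, shape2 = (1−μ)s = 0.268.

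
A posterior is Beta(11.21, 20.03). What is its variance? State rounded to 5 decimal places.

μ = 11.21/31.24 = 0.358835; Var = μ(1−μ)/(α+β+1) = 0.2300724/32.24 = 0.00714.

0.00714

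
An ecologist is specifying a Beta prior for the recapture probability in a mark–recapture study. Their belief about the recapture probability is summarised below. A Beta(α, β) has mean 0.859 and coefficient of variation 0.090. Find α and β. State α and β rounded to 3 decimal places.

σ = CV·μ = 0.090×0.859 = 0.07731, so σ² = 0.005977.
s+1 = μ(1−μ)/σ² = 0.121119/0.005977 = 20.2647, so s = α+β = 19.2647.
α = μs = 16.548, β = (1−μ)s = 2.716.

α = 16.548, β = 2.716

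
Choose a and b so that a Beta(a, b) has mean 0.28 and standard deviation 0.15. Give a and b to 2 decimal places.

a = 2.23, b = 5.73

First σ² = 0.0225. Setting a = μn, b = (1−μ)n with n = a+b,
μ(1−μ)/(n+1) = 0.0225 ⇒ n+1 = 0.2016/0.0225 = 8.9600 ⇒ n = 7.9600.
Hence a = 0.28×7.9600 = 2.23, b = 0.72×7.9600 = 5.73.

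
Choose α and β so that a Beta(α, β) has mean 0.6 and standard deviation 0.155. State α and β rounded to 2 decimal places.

σ² = 0.155² = 0.024025.
With s = α+β, Var = μ(1−μ)/(s+1), so s+1 = (0.6×0.4)/0.024025 = 9.9896 and s = 8.9896.
α = μs = 5.39, β = (1−μ)s = 3.60.

α = 5.39, β = 3.60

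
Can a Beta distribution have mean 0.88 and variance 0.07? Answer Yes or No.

A Beta with mean μ has variance μ(1−μ)/(α+β+1) < μ(1−μ).
Here μ(1−μ) = 0.88×0.12 = 0.1056, and 0.07 < 0.1056.

Yes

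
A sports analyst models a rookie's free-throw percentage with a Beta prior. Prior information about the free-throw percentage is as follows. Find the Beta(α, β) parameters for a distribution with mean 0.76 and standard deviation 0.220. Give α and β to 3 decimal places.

First σ² = 0.048400. Setting α = μn, β = (1−μ)n with n = α+β,
μ(1−μ)/(n+1) = 0.048400 ⇒ n+1 = 0.1824/0.048400 = 3.7686 ⇒ n = 2.7686.
Hence α = 0.76×2.7686 = 2.104, β = 0.24×2.7686 = 0.664.

α = 2.104, β = 0.664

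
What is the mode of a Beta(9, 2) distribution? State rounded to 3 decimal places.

0.889

With α,β > 1, mode = (α−1)/(α+β−2) = 8/9 = 0.889.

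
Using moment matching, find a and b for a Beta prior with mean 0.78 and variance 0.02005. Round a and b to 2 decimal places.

a = 5.90, b = 1.66

By moment matching, a+b = μ(1−μ)/σ² − 1 = (0.78·0.22)/0.02005 − 1 = 8.5586 − 1 = 7.5586.
Since a/(a+b) = μ, a = 0.78·7.5586 = 5.90 and b = 0.22·7.5586 = 1.66.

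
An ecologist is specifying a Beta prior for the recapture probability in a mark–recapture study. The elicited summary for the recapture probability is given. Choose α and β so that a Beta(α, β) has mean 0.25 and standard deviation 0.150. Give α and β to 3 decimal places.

Variance = 0.150² = 0.022500. The moment-matching identity α+β = μ(1−μ)/Var − 1 gives
α+β = 0.1875/0.022500 − 1 = 7.3333, so α = μ·7.3333 = 1.833 and β = (1−μ)·7.3333 = 5.500.

α = 1.833, β = 5.500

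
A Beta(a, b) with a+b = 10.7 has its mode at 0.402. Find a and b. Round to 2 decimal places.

Since the density peak of Beta(a,b) is at (a−1)/(a+b−2),
a = 1 + 0.402(10.7−2) = 4.50 and b = 10.7 − 4.50 = 6.20.

a = 4.50, b = 6.20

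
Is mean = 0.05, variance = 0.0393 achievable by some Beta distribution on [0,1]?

A Beta with mean μ has variance μ(1−μ)/(α+β+1) < μ(1−μ).
Here μ(1−μ) = 0.05×0.95 = 0.0475, and 0.0393 < 0.0475.

Yes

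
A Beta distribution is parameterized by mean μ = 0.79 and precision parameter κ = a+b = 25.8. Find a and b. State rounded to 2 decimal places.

a = 20.38, b = 5.42

a = μκ = 0.79×25.8 = 20.38 and b = (1−μ)κ = 0.21×25.8 = 5.42.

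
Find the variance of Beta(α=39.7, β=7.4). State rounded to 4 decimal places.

Var = αβ/[(α+β)²(α+β+1)] = (39.7×7.4)/(47.1²×48.1) = 293.78/106705.521 = 0.0028.

0.0028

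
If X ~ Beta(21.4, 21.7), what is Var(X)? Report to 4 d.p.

Var = αβ/[(α+β)²(α+β+1)] = (21.4×21.7)/(43.1²×44.1) = 464.38/81920.601 = 0.0057.

0.0057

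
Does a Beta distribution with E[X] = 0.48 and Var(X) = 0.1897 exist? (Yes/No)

The Beta variance bound is σ² < μ(1−μ).
Here μ(1−μ) = 0.48×0.52 = 0.2496, and 0.1897 < 0.2496.

Yes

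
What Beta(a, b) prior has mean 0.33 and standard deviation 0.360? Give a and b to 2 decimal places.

a = 0.23, b = 0.47

σ² = 0.360² = 0.129600.
With s = a+b, Var = μ(1−μ)/(s+1), so s+1 = (0.33×0.67)/0.129600 = 1.7060 and s = 0.7060.
a = μs = 0.23, b = (1−μ)s = 0.47.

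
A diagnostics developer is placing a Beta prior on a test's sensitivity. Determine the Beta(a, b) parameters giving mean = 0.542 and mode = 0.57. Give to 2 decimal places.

With s = a+b: μ = a/s and mode = (a−1)/(s−2). Eliminating a = μs,
μs − 1 = m(s−2) ⇒ s(μ−m) = 1−2m ⇒ s = -0.14/-0.028 = 5.0000.
So a = μs = 2.71, b = (1−μ)s = 2.29.

a = 2.71, b = 2.29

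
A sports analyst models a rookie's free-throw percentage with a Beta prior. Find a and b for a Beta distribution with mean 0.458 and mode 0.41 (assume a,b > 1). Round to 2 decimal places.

a = 1.72, b = 2.03

Let s = a+b. Mean gives a = μs = 0.458s; mode gives (a−1)/(s−2) = 0.41.
Substituting: 0.458s − 1 = 0.41(s−2) = 0.41s − 0.82, so 0.048s = 0.18 and s = 3.7500.
Then a = 0.458×3.7500 = 1.72 and b = s−a = 2.03.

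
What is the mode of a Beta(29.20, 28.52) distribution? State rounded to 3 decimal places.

The density x^(α−1)(1−x)^(β−1) is maximised at (α−1)/(α+β−2) = 28.20/55.72 = 0.506.

0.506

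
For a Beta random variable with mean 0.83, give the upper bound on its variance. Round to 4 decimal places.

Var = μ(1−μ)/(α+β+1), which approaches μ(1−μ) as α+β → 0.
So the supremum is μ(1−μ) = 0.83×0.17 = 0.1411.

0.1411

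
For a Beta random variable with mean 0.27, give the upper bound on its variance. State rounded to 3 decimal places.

0.197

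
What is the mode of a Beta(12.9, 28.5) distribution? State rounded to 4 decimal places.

0.3020

With α,β > 1, mode = (α−1)/(α+β−2) = 11.9/39.4 = 0.3020.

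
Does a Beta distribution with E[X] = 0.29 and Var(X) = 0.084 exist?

Yes

For any Beta, Var(X) < E[X]·(1−E[X]).
Here μ(1−μ) = 0.29×0.71 = 0.2059, and 0.084 < 0.2059.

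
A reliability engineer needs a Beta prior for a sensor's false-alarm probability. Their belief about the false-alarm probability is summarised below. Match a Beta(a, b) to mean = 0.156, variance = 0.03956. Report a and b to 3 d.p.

a = 0.363, b = 1.965

Let s = a+b. The Beta variance is μ(1−μ)/(s+1).
So s+1 = μ(1−μ)/σ² = (0.156×0.844)/0.03956 = 0.131664/0.03956 = 3.3282, giving s = 2.3282.
Then a = μs = 0.156×2.3282 = 0.363 and b = (1−μ)s = 0.844×2.3282 = 1.965.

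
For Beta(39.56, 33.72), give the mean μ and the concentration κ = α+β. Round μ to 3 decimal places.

κ = α+β = 39.56+33.72 = 73.28; μ = α/κ = 39.56/73.28 = 0.540.

μ = 0.540, κ = 73.28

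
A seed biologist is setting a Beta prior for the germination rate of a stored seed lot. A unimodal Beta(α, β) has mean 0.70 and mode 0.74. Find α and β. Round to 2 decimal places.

α = 8.40, β = 3.60

With s = α+β: μ = α/s and mode = (α−1)/(s−2). Eliminating α = μs,
μs − 1 = m(s−2) ⇒ s(μ−m) = 1−2m ⇒ s = -0.48/-0.04 = 12.0000.
So α = μs = 8.40, β = (1−μ)s = 3.60.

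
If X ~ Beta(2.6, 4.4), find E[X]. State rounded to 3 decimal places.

E[X] = α/(α+β) = 2.6/7.0 = 0.371.

0.371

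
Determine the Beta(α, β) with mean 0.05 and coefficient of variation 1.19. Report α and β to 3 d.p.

α = 0.621, β = 11.796

σ = CV·μ = 1.19×0.05 = 0.05950, so σ² = 0.003540.
s+1 = μ(1−μ)/σ² = 0.0475/0.003540 = 13.4171, so s = α+β = 12.4171.
α = μs = 0.621, β = (1−μ)s = 11.796.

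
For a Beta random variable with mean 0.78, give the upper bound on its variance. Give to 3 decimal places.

0.172

Var = μ(1−μ)/(α+β+1), which approaches μ(1−μ) as α+β → 0.
So the supremum is μ(1−μ) = 0.78×0.22 = 0.172.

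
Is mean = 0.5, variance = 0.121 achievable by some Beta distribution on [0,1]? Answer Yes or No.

Yes

A Beta with mean μ has variance μ(1−μ)/(α+β+1) < μ(1−μ).
Here μ(1−μ) = 0.5×0.5 = 0.25, and 0.121 < 0.25.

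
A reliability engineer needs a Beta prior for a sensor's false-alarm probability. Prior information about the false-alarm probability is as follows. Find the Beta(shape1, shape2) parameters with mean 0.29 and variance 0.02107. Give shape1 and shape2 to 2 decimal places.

By moment matching, shape1+shape2 = μ(1−μ)/σ² − 1 = (0.29·0.71)/0.02107 − 1 = 9.7722 − 1 = 8.7722.
Since shape1/(shape1+shape2) = μ, shape1 = 0.29·8.7722 = 2.54 and shape2 = 0.71·8.7722 = 6.23.

shape1 = 2.54, shape2 = 6.23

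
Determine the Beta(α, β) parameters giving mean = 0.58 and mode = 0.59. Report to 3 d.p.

α = 10.440, β = 7.560

Let s = α+β. Mean gives α = μs = 0.58s; mode gives (α−1)/(s−2) = 0.59.
Substituting: 0.58s − 1 = 0.59(s−2) = 0.59s − 1.18, so -0.01s = -0.18 and s = 18.0000.
Then α = 0.58×18.0000 = 10.440 and β = s−α = 7.560.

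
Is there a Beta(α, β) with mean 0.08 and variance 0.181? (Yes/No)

No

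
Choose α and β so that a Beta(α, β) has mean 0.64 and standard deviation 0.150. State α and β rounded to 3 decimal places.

α = 5.914, β = 3.326

First σ² = 0.022500. Setting α = μn, β = (1−μ)n with n = α+β,
μ(1−μ)/(n+1) = 0.022500 ⇒ n+1 = 0.2304/0.022500 = 10.2400 ⇒ n = 9.2400.
Hence α = 0.64×9.2400 = 5.914, β = 0.36×9.2400 = 3.326.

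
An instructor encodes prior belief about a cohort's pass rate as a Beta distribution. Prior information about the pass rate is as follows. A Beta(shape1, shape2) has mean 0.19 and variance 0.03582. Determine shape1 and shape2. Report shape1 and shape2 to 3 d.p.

Let s = shape1+shape2. The Beta variance is μ(1−μ)/(s+1).
So s+1 = μ(1−μ)/σ² = (0.19×0.81)/0.03582 = 0.1539/0.03582 = 4.2965, giving s = 3.2965.
Then shape1 = μs = 0.19×3.2965 = 0.626 and shape2 = (1−μ)s = 0.81×3.2965 = 2.670.

shape1 = 0.626, shape2 = 2.670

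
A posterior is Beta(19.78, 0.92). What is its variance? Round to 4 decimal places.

μ = 19.78/20.70 = 0.955556; Var = μ(1−μ)/(α+β+1) = 0.0424691/21.70 = 0.0020.

0.0020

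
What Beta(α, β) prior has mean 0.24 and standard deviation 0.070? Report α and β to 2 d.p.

α = 8.69, β = 27.53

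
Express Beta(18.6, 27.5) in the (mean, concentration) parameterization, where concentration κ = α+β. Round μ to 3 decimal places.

μ = 0.403, κ = 46.1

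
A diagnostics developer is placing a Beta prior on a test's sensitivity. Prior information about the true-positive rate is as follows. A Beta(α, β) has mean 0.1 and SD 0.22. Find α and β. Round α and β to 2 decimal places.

First σ² = 0.0484. Setting α = μn, β = (1−μ)n with n = α+β,
μ(1−μ)/(n+1) = 0.0484 ⇒ n+1 = 0.09/0.0484 = 1.8595 ⇒ n = 0.8595.
Hence α = 0.1×0.8595 = 0.09, β = 0.9×0.8595 = 0.77.

α = 0.09, β = 0.77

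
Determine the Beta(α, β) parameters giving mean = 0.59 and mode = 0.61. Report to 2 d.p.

α = 6.49, β = 4.51

With s = α+β: μ = α/s and mode = (α−1)/(s−2). Eliminating α = μs,
μs − 1 = m(s−2) ⇒ s(μ−m) = 1−2m ⇒ s = -0.22/-0.02 = 11.0000.
So α = μs = 6.49, β = (1−μ)s = 4.51.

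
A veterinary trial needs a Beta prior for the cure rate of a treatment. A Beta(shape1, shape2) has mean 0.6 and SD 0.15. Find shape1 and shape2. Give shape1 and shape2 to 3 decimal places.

shape1 = 5.800, shape2 = 3.867

First σ² = 0.0225. Setting shape1 = μn, shape2 = (1−μ)n with n = shape1+shape2,
μ(1−μ)/(n+1) = 0.0225 ⇒ n+1 = 0.24/0.0225 = 10.6667 ⇒ n = 9.6667.
Hence shape1 = 0.6×9.6667 = 5.800, shape2 = 0.4×9.6667 = 3.867.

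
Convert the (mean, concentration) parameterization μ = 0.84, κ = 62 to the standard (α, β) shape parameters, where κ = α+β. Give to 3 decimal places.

α = 52.080, β = 9.920

Split κ in proportion μ : (1−μ): α = 0.84·62 = 52.080, β = 62 − 52.080 = 9.920.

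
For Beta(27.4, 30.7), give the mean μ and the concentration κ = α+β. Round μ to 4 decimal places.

κ = α+β = 27.4+30.7 = 58.1; μ = α/κ = 27.4/58.1 = 0.4716.

μ = 0.4716, κ = 58.1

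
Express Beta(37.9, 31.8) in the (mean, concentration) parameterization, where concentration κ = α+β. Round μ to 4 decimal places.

μ = 0.5438, κ = 69.7

κ = α+β = 37.9+31.8 = 69.7; μ = α/κ = 37.9/69.7 = 0.5438.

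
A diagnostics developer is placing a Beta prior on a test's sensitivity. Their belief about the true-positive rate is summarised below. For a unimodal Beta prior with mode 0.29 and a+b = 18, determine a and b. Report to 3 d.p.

For a,b>1 the mode is (a−1)/(a+b−2), so a = mode·(κ−2)+1 = 0.29×16+1 = 5.640.
And b = (1−mode)·(κ−2)+1 = 0.71×16+1 = 12.360.

a = 5.640, b = 12.360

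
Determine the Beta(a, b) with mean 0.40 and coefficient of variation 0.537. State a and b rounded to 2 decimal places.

Var = (CV·μ)² = (0.537×0.40)² = 0.046139.
a+b = μ(1−μ)/Var − 1 = 0.2400/0.046139 − 1 = 4.2017.
Thus a = 0.40·4.2017 = 1.68 and b = 0.60·4.2017 = 2.52.

a = 1.68, b = 2.52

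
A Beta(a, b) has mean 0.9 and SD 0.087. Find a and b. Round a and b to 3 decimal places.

a = 9.802, b = 1.089

σ² = 0.087² = 0.007569.
With s = a+b, Var = μ(1−μ)/(s+1), so s+1 = (0.9×0.1)/0.007569 = 11.8906 and s = 10.8906.
a = μs = 9.802, b = (1−μ)s = 1.089.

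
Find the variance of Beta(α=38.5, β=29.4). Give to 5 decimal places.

0.00356

α+β = 67.9 and αβ = 1131.90, so Var = αβ/[(α+β)²(α+β+1)] = 1131.90/317657.249 = 0.00356.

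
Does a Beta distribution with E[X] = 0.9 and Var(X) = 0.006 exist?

Yes

For any Beta, Var(X) < E[X]·(1−E[X]).
Here μ(1−μ) = 0.9×0.1 = 0.09, and 0.006 < 0.09.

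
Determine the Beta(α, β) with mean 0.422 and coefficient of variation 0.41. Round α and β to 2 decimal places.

σ = CV·μ = 0.41×0.422 = 0.17302, so σ² = 0.029936.
s+1 = μ(1−μ)/σ² = 0.243916/0.029936 = 8.1479, so s = α+β = 7.1479.
α = μs = 3.02, β = (1−μ)s = 4.13.

α = 3.02, β = 4.13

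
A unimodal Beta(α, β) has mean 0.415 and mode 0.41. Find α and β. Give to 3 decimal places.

α = 14.940, β = 21.060

Let s = α+β. Mean gives α = μs = 0.415s; mode gives (α−1)/(s−2) = 0.41.
Substituting: 0.415s − 1 = 0.41(s−2) = 0.41s − 0.82, so 0.005s = 0.18 and s = 36.0000.
Then α = 0.415×36.0000 = 14.940 and β = s−α = 21.060.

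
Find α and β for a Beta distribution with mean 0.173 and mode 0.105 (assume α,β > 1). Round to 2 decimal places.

α = 2.01, β = 9.61

Let s = α+β. Mean gives α = μs = 0.173s; mode gives (α−1)/(s−2) = 0.105.
Substituting: 0.173s − 1 = 0.105(s−2) = 0.105s − 0.210, so 0.068s = 0.790 and s = 11.6176.
Then α = 0.173×11.6176 = 2.01 and β = s−α = 9.61.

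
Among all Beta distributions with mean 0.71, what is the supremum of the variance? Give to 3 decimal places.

0.206

For fixed mean μ the Beta variance is μ(1−μ)/(α+β+1), increasing as α+β decreases.
Its least upper bound (not attained) is μ(1−μ) = 0.71·0.29 = 0.206.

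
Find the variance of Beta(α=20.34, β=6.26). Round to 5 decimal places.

0.00652

Var = αβ/[(α+β)²(α+β+1)] = (20.34×6.26)/(26.60²×27.60) = 127.3284/19528.656000 = 0.00652.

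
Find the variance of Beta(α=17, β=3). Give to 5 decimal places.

0.00607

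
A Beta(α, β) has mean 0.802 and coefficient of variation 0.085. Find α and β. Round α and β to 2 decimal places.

α = 26.60, β = 6.57

Var = (CV·μ)² = (0.085×0.802)² = 0.004647.
α+β = μ(1−μ)/Var − 1 = 0.158796/0.004647 − 1 = 33.1706.
Thus α = 0.802·33.1706 = 26.60 and β = 0.198·33.1706 = 6.57.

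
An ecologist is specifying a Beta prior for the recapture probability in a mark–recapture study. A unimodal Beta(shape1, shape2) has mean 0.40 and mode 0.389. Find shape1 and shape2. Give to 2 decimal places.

shape1 = 8.07, shape2 = 12.11

Let s = shape1+shape2. Mean gives shape1 = μs = 0.40s; mode gives (shape1−1)/(s−2) = 0.389.
Substituting: 0.40s − 1 = 0.389(s−2) = 0.389s − 0.778, so 0.011s = 0.222 and s = 20.1818.
Then shape1 = 0.40×20.1818 = 8.07 and shape2 = s−shape1 = 12.11.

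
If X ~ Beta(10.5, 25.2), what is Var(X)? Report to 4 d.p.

Var = αβ/[(α+β)²(α+β+1)] = (10.5×25.2)/(35.7²×36.7) = 264.60/46773.783 = 0.0057.

0.0057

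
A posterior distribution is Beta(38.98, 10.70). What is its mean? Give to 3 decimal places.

E[X] = α/(α+β) = 38.98/49.68 = 0.785.

0.785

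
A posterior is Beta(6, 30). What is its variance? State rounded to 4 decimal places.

0.0038

μ = 6/36 = 0.166667; Var = μ(1−μ)/(α+β+1) = 0.1388889/37 = 0.0038.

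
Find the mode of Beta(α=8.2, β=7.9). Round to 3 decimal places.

0.511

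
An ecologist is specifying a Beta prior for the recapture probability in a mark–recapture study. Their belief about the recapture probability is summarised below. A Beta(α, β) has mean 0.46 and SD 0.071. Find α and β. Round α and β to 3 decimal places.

σ² = 0.071² = 0.005041.
With s = α+β, Var = μ(1−μ)/(s+1), so s+1 = (0.46×0.54)/0.005041 = 49.2759 and s = 48.2759.
α = μs = 22.207, β = (1−μ)s = 26.069.

α = 22.207, β = 26.069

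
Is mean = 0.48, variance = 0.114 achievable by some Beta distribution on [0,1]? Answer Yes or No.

A Beta with mean μ has variance μ(1−μ)/(α+β+1) < μ(1−μ).
Here μ(1−μ) = 0.48×0.52 = 0.2496, and 0.114 < 0.2496.

Yes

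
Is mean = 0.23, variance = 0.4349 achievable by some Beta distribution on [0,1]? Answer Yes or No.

No

For any Beta, Var(X) < E[X]·(1−E[X]).
Here μ(1−μ) = 0.23×0.77 = 0.1771, and 0.4349 ≥ 0.1771.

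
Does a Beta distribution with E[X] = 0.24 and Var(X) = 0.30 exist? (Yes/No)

No

The Beta variance bound is σ² < μ(1−μ).
Here μ(1−μ) = 0.24×0.76 = 0.1824, and 0.30 ≥ 0.1824.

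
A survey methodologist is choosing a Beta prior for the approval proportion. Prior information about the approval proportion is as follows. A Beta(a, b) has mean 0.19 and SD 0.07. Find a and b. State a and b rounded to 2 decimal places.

a = 5.78, b = 24.63

Variance = 0.07² = 0.0049. The moment-matching identity a+b = μ(1−μ)/Var − 1 gives
a+b = 0.1539/0.0049 − 1 = 30.4082, so a = μ·30.4082 = 5.78 and b = (1−μ)·30.4082 = 24.63.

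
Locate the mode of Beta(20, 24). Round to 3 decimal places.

With α,β > 1, mode = (α−1)/(α+β−2) = 19/42 = 0.452.

0.452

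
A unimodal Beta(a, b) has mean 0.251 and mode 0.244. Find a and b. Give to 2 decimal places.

Let s = a+b. Mean gives a = μs = 0.251s; mode gives (a−1)/(s−2) = 0.244.
Substituting: 0.251s − 1 = 0.244(s−2) = 0.244s − 0.488, so 0.007s = 0.512 and s = 73.1429.
Then a = 0.251×73.1429 = 18.36 and b = s−a = 54.78.

a = 18.36, b = 54.78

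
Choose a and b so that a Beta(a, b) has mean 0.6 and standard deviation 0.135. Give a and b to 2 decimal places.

a = 7.30, b = 4.87

Variance = 0.135² = 0.018225. The moment-matching identity a+b = μ(1−μ)/Var − 1 gives
a+b = 0.24/0.018225 − 1 = 12.1687, so a = μ·12.1687 = 7.30 and b = (1−μ)·12.1687 = 4.87.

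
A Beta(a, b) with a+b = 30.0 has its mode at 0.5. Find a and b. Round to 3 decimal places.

a = 15.000, b = 15.000

Mode = (a−1)/(κ−2) with κ = a+b, so a−1 = 0.5·28.0 = 14.000.
a = 15.000; b = κ − a = 15.000.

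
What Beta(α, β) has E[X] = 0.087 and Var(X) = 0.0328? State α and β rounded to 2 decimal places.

α = 0.12, β = 1.30

Let s = α+β. The Beta variance is μ(1−μ)/(s+1).
So s+1 = μ(1−μ)/σ² = (0.087×0.913)/0.0328 = 0.079431/0.0328 = 2.4217, giving s = 1.4217.
Then α = μs = 0.087×1.4217 = 0.12 and β = (1−μ)s = 0.913×1.4217 = 1.30.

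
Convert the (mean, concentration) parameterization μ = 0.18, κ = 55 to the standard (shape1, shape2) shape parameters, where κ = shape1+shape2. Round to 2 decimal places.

shape1 = μκ = 0.18×55 = 9.90 and shape2 = (1−μ)κ = 0.82×55 = 45.10.

shape1 = 9.90, shape2 = 45.10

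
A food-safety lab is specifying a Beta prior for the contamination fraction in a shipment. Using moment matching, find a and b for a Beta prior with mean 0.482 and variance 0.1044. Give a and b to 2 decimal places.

a = 0.67, b = 0.72

Let s = a+b. The Beta variance is μ(1−μ)/(s+1).
So s+1 = μ(1−μ)/σ² = (0.482×0.518)/0.1044 = 0.249676/0.1044 = 2.3915, giving s = 1.3915.
Then a = μs = 0.482×1.3915 = 0.67 and b = (1−μ)s = 0.518×1.3915 = 0.72.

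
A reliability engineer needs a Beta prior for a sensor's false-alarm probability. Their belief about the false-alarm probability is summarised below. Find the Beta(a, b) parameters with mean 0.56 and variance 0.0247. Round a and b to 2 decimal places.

a = 5.03, b = 3.95

Let s = a+b. The Beta variance is μ(1−μ)/(s+1).
So s+1 = μ(1−μ)/σ² = (0.56×0.44)/0.0247 = 0.2464/0.0247 = 9.9757, giving s = 8.9757.
Then a = μs = 0.56×8.9757 = 5.03 and b = (1−μ)s = 0.44×8.9757 = 3.95.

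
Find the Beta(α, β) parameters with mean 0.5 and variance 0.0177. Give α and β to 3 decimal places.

α = 6.562, β = 6.562

Write ν = α+β; then α = μν and Var = μ(1−μ)/(ν+1).
ν = μ(1−μ)/Var − 1 = 0.25/0.0177 − 1 = 13.1243.
α = 0.5·13.1243 = 6.562, β = 0.5·13.1243 = 6.562.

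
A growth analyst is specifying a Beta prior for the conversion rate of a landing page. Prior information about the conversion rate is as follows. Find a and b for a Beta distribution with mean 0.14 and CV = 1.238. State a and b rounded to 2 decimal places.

Var = (CV·μ)² = (1.238×0.14)² = 0.030040.
a+b = μ(1−μ)/Var − 1 = 0.1204/0.030040 − 1 = 3.0080.
Thus a = 0.14·3.0080 = 0.42 and b = 0.86·3.0080 = 2.59.

a = 0.42, b = 2.59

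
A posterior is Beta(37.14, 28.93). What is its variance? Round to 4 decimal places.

μ = 37.14/66.07 = 0.562131; Var = μ(1−μ)/(α+β+1) = 0.2461397/67.07 = 0.0037.

0.0037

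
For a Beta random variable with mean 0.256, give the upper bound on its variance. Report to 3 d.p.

For fixed mean μ the Beta variance is μ(1−μ)/(α+β+1), increasing as α+β decreases.
Its least upper bound (not attained) is μ(1−μ) = 0.256·0.744 = 0.190.

0.190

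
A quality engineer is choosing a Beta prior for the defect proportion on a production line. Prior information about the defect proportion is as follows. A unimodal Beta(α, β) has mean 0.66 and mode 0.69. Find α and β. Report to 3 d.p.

Let s = α+β. Mean gives α = μs = 0.66s; mode gives (α−1)/(s−2) = 0.69.
Substituting: 0.66s − 1 = 0.69(s−2) = 0.69s − 1.38, so -0.03s = -0.38 and s = 12.6667.
Then α = 0.66×12.6667 = 8.360 and β = s−α = 4.307.

α = 8.360, β = 4.307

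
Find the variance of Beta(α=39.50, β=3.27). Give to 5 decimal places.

Var = αβ/[(α+β)²(α+β+1)] = (39.50×3.27)/(42.77²×43.77) = 129.1650/80067.274833 = 0.00161.

0.00161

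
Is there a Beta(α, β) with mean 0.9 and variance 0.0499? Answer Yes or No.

Yes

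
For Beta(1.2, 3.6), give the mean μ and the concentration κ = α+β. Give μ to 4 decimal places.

κ = α+β = 1.2+3.6 = 4.8; μ = α/κ = 1.2/4.8 = 0.2500.

μ = 0.2500, κ = 4.8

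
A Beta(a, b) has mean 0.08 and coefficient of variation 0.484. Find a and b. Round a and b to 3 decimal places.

a = 3.847, b = 44.244

Var = (CV·μ)² = (0.484×0.08)² = 0.001499.
a+b = μ(1−μ)/Var − 1 = 0.0736/0.001499 − 1 = 48.0916.
Thus a = 0.08·48.0916 = 3.847 and b = 0.92·48.0916 = 44.244.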